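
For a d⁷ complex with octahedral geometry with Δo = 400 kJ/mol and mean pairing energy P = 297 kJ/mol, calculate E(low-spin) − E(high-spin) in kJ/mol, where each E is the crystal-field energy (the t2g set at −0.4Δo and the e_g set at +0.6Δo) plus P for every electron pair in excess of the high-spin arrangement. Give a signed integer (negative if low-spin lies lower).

-103

In the high-spin limit (t2g^5 e_g^2) the orbital term is -0.8Δo = -320 kJ/mol, with no excess pairing.
For low-spin the configuration is t2g^6 e_g^1: orbital energy -1.8 × 400 = -720 kJ/mol, and 1 additional pair relative to high-spin adds 297 kJ/mol, giving -423 kJ/mol.
E(LS) − E(HS) = -423 − (-320) = -103 kJ/mol.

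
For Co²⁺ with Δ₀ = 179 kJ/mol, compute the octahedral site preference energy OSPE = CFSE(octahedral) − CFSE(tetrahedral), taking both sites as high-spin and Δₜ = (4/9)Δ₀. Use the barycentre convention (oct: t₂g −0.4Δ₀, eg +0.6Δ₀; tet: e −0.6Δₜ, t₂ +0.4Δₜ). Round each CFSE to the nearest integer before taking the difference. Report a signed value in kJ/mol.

-48

Co is in group 9, so Co²⁺ is d⁷ (9 − 2 = 7).
In an octahedral site d⁷ (HS) is t2g^5 e_g^2, giving CFSE(oct) = -0.8Δ₀ = -143 kJ/mol.
In a tetrahedral site the filling is e^4 t2^3: CFSE(tet) = -1.2Δₜ = -1.2 × (4/9)(179) = -95 kJ/mol.
OSPE = -143 − (-95) = -48 kJ/mol.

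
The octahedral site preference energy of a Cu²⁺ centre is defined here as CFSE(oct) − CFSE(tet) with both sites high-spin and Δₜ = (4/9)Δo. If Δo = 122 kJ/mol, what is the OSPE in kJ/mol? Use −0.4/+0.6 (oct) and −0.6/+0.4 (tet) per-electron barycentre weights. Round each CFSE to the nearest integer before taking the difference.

-51

Cu is in group 11, so Cu²⁺ is d⁹ (11 − 2 = 9).
Octahedral (high-spin): t₂g⁶ eg³, CFSE = 6(−0.4) + 3(+0.6) = -0.6Δo = -0.6 × 122 = -73 kJ/mol.
Tetrahedral e⁴ t₂⁵ gives -0.4Δₜ = -0.4 × (4/9) × 122 = -22 kJ/mol.
Subtracting, OSPE = -73 − (-22) = -51 kJ/mol.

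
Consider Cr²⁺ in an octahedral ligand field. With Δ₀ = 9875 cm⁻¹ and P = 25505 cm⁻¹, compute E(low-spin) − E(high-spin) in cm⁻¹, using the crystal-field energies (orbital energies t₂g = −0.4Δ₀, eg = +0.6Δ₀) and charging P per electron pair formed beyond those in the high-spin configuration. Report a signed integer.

15630

Cr²⁺: group 6, so d-count = 6 − 2 = 4.
High-spin: t₂g³ eg¹, CFSE = -0.6Δ₀ = -5925 cm⁻¹.
Low-spin: t₂g⁴ eg⁰, orbital CFSE = -1.6Δ₀ = -15800 cm⁻¹; plus 1 excess pair × P = +25505 cm⁻¹; total 9705 cm⁻¹.
Thus E(LS) − E(HS) = 15630 cm⁻¹.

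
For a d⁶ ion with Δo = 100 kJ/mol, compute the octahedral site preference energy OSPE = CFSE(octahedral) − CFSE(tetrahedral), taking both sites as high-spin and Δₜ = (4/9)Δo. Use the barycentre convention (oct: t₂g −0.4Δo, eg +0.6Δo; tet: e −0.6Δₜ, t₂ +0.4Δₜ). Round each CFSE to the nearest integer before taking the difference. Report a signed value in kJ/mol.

-13

Octahedral (high-spin): t2g^4 e_g^2, CFSE = 4(−0.4) + 2(+0.6) = -0.4Δo = -0.4 × 100 = -40 kJ/mol.
In a tetrahedral site the filling is e^3 t2^3: CFSE(tet) = -0.6Δₜ = -0.6 × (4/9)(100) = -27 kJ/mol.
OSPE = -40 − (-27) = -13 kJ/mol.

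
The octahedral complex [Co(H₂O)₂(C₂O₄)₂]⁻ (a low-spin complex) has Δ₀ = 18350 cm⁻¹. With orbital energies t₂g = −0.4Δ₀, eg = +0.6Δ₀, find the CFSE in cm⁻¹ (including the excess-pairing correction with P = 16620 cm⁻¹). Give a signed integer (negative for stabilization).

-10800

Ligand charges: 2×(+0) from H₂O and 2×(-2) from C₂O₄²⁻ sum to -4; with overall charge -1, Co is +3.
Co sits in group 9; removing 3 electrons leaves Co³⁺ with 9 − 3 = 6 d electrons.
Configuration: t₂g⁶ eg⁰.
The orbital stabilization is -2.4Δ₀ = -2.4 × 18350 = -44040 cm⁻¹.
Pairing penalty: 3 pairs vs 1 in the high-spin reference → 2 extra × P = 33240 cm⁻¹.
Net CFSE = -44040 + 33240 = -10800 cm⁻¹.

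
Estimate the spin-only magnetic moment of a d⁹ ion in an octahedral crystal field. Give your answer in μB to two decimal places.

Configuration: t₂g⁶ eg³ → 1 unpaired electron.
μ(spin-only) = √[1(1+2)] = √3 ≈ 1.73 μB.

1.73 μB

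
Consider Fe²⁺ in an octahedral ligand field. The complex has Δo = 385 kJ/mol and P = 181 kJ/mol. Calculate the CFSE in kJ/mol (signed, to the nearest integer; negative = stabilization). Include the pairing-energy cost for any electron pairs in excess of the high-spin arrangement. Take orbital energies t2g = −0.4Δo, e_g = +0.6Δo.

Group 8 minus oxidation state +2 gives a d⁶ configuration for Fe²⁺.
Δo > P, so pairing is preferred: the ground state is low-spin.
That gives t2g^6 e_g^0.
Orbital CFSE = -2.4Δo = -2.4 × 385 = -924 kJ/mol.
Excess pairs vs high-spin: 3 − 1 = 2; pairing cost = +362 kJ/mol.
Net CFSE = -924 + 362 = -562 kJ/mol.

-562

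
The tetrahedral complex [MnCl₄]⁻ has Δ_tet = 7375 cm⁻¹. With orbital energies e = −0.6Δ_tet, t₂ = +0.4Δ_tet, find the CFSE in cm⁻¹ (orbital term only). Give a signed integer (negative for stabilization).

-2950

Each Cl⁻ contributes -1; 4 × (-1) = -4. With overall charge -1, Mn is in the +3 oxidation state.
Mn³⁺: group 7, so d-count = 7 − 3 = 4.
Tetrahedral fields are weak (Δₜ ≈ 4/9 Δₒ), so electrons fill high-spin.
The d⁴ electrons fill as e² t₂².
Orbital CFSE = 2(-0.6) + 2(0.4) = -0.4Δ_tet = -0.4 × 7375 = -2950 cm⁻¹.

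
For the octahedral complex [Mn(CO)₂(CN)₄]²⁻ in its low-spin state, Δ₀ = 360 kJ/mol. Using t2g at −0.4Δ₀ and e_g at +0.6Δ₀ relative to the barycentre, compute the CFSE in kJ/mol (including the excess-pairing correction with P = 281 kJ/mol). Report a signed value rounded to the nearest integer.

Ligand charges: 2×(+0) from CO and 4×(-1) from CN⁻ sum to -4; with overall charge -2, Mn is +2.
Group 7 minus oxidation state +2 gives a d⁵ configuration for Mn²⁺.
Electron filling gives t2g^5 e_g^0.
Orbital CFSE = 5(-0.4) + 0(0.6) = -2.0Δ₀ = -2.0 × 360 = -720 kJ/mol.
Relative to high-spin t2g^3 e_g^2 (0 paired), the low-spin configuration has 2 additional pairs, contributing +2 × 281 = +562 kJ/mol.
Overall CFSE = -720 + 562 = -158 kJ/mol.

-158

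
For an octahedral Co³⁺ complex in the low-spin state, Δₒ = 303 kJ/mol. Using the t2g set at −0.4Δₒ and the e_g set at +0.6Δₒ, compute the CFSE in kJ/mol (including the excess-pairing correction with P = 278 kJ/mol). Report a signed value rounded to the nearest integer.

Co is in group 9, so Co³⁺ is d⁶ (9 − 3 = 6).
The d⁶ electrons fill as t2g^6 e_g^0.
The orbital stabilization is -2.4Δₒ = -2.4 × 303 = -727 kJ/mol.
Pairing penalty: 3 pairs vs 1 in the high-spin reference → 2 extra × P = 556 kJ/mol.
Net CFSE = -727 + 556 = -171 kJ/mol.

-171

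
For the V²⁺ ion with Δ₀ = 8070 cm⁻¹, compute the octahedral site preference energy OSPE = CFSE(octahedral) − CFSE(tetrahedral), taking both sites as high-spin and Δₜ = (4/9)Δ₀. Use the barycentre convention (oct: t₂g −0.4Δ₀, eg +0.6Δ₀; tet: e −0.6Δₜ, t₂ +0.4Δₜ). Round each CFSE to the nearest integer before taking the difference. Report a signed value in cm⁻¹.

V sits in group 5; removing 2 electrons leaves V²⁺ with 5 − 2 = 3 d electrons.
Octahedral high-spin t₂g³ eg⁰: CFSE = -1.2 × 8070 = -9684 cm⁻¹.
Tetrahedral e² t₂¹ gives -0.8Δₜ = -0.8 × (4/9) × 8070 = -2869 cm⁻¹.
Subtracting, OSPE = -9684 − (-2869) = -6815 cm⁻¹.

-6815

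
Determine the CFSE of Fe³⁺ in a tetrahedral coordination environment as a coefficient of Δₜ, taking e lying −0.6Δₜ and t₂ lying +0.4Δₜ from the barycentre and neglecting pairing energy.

Fe³⁺: group 8, so d-count = 8 − 3 = 5.
With tetrahedral geometry the complex is necessarily high-spin.
Configuration: e² t₂³.
CFSE = 2(-0.6Δₜ) + 3(0.4Δₜ) = -1.2Δₜ + 1.2Δₜ = 0.0Δₜ.

0.0 Δₜ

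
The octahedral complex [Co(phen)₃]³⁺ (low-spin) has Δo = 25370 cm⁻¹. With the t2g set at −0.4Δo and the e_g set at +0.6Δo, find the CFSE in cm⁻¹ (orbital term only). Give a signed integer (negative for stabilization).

-60888

phen is neutral, so the +3 overall charge sits on Co: oxidation state +3.
Co sits in group 9; removing 3 electrons leaves Co³⁺ with 9 − 3 = 6 d electrons.
The d⁶ electrons fill as t2g^6 e_g^0.
Orbital CFSE = 6(-0.4) + 0(0.6) = -2.4Δo = -2.4 × 25370 = -60888 cm⁻¹.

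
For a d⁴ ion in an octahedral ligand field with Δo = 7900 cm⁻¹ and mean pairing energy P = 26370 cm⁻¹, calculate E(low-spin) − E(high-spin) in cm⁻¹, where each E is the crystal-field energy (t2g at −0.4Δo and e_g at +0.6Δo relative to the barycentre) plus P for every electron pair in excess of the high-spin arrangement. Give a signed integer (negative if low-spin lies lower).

High-spin: t2g^3 e_g^1, CFSE = -0.6Δo = -4740 cm⁻¹.
Low-spin: t2g^4 e_g^0, orbital CFSE = -1.6Δo = -12640 cm⁻¹; plus 1 excess pair × P = +26370 cm⁻¹; total 13730 cm⁻¹.
The difference is 13730 − (-4740) = 18470 cm⁻¹, so high-spin lies lower.

18470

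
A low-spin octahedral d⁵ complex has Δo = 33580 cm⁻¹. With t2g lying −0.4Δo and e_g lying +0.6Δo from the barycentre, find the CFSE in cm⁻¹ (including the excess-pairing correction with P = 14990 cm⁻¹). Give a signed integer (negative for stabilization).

-37180

The d⁵ electrons fill as t2g^5 e_g^0.
CFSE(orbital) = 5×(-0.4Δo) + 0×(0.6Δo) = -2.0Δo; with Δo = 33580 cm⁻¹ that is -67160 cm⁻¹.
Relative to high-spin t2g^3 e_g^2 (0 paired), the low-spin configuration has 2 additional pairs, contributing +2 × 14990 = +29980 cm⁻¹.
Net CFSE = -67160 + 29980 = -37180 cm⁻¹.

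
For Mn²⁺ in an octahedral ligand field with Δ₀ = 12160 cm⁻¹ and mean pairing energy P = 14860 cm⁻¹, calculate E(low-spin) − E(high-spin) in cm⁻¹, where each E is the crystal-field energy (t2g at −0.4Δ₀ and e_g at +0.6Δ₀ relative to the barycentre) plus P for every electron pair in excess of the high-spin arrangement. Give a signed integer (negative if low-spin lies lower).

5400

Group 7 minus oxidation state +2 gives a d⁵ configuration for Mn²⁺.
High-spin d⁵ fills as t2g^3 e_g^2 with CFSE 3(−0.4) + 2(+0.6) = 0.0Δ₀ = 0 cm⁻¹.
Low-spin: t2g^5 e_g^0, orbital CFSE = -2.0Δ₀ = -24320 cm⁻¹; plus 2 excess pairs × P = +29720 cm⁻¹; total 5400 cm⁻¹.
The difference is 5400 − (0) = 5400 cm⁻¹, so high-spin lies lower.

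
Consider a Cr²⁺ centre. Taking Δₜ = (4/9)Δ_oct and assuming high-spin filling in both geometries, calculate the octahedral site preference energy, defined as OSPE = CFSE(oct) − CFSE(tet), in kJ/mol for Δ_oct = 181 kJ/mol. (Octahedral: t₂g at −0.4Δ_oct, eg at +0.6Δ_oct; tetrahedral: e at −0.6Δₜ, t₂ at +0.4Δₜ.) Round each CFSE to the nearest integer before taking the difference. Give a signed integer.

Cr sits in group 6; removing 2 electrons leaves Cr²⁺ with 6 − 2 = 4 d electrons.
In an octahedral site d⁴ (HS) is t₂g³ eg¹, giving CFSE(oct) = -0.6Δ_oct = -109 kJ/mol.
Tetrahedral e² t₂² gives -0.4Δₜ = -0.4 × (4/9) × 181 = -32 kJ/mol.
OSPE = CFSE(oct) − CFSE(tet) = -109 − (-32) = -77 kJ/mol.

-77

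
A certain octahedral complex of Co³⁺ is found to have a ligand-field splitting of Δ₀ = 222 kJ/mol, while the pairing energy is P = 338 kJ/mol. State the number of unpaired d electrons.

Co sits in group 9; removing 3 electrons leaves Co³⁺ with 9 − 3 = 6 d electrons.
Since Δ₀ = 222 kJ/mol < P = 338 kJ/mol, the complex adopts the high-spin configuration.
Filling d⁶ accordingly: t₂g⁴ eg².
Unpaired electrons: 4.

4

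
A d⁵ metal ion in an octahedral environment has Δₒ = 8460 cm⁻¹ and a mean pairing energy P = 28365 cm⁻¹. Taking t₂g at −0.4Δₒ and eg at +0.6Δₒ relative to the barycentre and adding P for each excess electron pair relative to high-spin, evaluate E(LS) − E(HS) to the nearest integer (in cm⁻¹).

39810

High-spin: t₂g³ eg², CFSE = 0.0Δₒ = 0 cm⁻¹.
Low-spin t₂g⁵ eg⁰ gives -2.0Δₒ = -16920 cm⁻¹, but forming 2 extra pairs costs 2P = 56730 cm⁻¹, so E(LS) = -16920 + 56730 = 39810 cm⁻¹.
Thus E(LS) − E(HS) = 39810 cm⁻¹.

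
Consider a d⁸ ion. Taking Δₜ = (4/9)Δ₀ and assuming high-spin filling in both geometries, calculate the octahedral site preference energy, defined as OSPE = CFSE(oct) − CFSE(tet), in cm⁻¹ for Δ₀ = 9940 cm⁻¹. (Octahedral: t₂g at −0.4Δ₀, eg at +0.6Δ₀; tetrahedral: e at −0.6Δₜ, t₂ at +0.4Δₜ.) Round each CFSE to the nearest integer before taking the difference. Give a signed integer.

-8394

Octahedral (high-spin): t2g^6 e_g^2, CFSE = 6(−0.4) + 2(+0.6) = -1.2Δ₀ = -1.2 × 9940 = -11928 cm⁻¹.
Tetrahedral: e^4 t2^4, CFSE = 4(−0.6) + 4(+0.4) = -0.8Δₜ = -0.8 × (4/9) × 9940 = -3534 cm⁻¹.
Subtracting, OSPE = -11928 − (-3534) = -8394 cm⁻¹.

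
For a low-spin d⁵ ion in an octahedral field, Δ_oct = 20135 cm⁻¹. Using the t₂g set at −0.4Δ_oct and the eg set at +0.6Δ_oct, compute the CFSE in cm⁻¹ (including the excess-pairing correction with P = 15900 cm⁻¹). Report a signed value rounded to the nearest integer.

-8470

Electron filling gives t₂g⁵ eg⁰.
The orbital stabilization is -2.0Δ_oct = -2.0 × 20135 = -40270 cm⁻¹.
High-spin d⁵ would be t₂g³ eg² with 0 pairs; low-spin has 2, so 2 excess pairs cost +2P = +31800 cm⁻¹.
Overall CFSE = -40270 + 31800 = -8470 cm⁻¹.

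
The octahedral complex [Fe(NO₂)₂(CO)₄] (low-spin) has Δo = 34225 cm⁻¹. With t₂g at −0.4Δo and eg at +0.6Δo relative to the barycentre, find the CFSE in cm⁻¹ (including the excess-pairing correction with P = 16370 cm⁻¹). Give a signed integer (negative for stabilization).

Ligand charges: 2×(-1) from NO₂⁻ and 4×(+0) from CO sum to -2; with overall charge +0, Fe is +2.
Fe is in group 8, so Fe²⁺ is d⁶ (8 − 2 = 6).
Electron filling gives t₂g⁶ eg⁰.
CFSE(orbital) = 6×(-0.4Δo) + 0×(0.6Δo) = -2.4Δo; with Δo = 34225 cm⁻¹ that is -82140 cm⁻¹.
Relative to high-spin t₂g⁴ eg² (1 paired), the low-spin configuration has 2 additional pairs, contributing +2 × 16370 = +32740 cm⁻¹.
Combining: -82140 + 32740 = -49400 cm⁻¹.

-49400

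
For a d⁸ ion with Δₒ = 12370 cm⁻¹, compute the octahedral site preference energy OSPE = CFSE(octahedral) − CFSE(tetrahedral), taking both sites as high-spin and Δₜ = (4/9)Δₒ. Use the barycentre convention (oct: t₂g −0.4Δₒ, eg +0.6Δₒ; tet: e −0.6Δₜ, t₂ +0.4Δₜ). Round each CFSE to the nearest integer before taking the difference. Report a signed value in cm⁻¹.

-10446

Octahedral (high-spin): t2g^6 e_g^2, CFSE = 6(−0.4) + 2(+0.6) = -1.2Δₒ = -1.2 × 12370 = -14844 cm⁻¹.
In a tetrahedral site the filling is e^4 t2^4: CFSE(tet) = -0.8Δₜ = -0.8 × (4/9)(12370) = -4398 cm⁻¹.
Subtracting, OSPE = -14844 − (-4398) = -10446 cm⁻¹.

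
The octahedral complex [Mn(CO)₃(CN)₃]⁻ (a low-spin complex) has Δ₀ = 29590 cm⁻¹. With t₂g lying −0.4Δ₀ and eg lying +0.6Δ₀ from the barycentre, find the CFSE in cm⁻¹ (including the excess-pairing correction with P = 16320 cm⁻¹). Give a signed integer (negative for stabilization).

Ligand charges: 3×(+0) from CO and 3×(-1) from CN⁻ sum to -3; with overall charge -1, Mn is +2.
Mn²⁺: group 7, so d-count = 7 − 2 = 5.
Configuration: t₂g⁵ eg⁰.
The orbital stabilization is -2.0Δ₀ = -2.0 × 29590 = -59180 cm⁻¹.
High-spin d⁵ would be t₂g³ eg² with 0 pairs; low-spin has 2, so 2 excess pairs cost +2P = +32640 cm⁻¹.
Overall CFSE = -59180 + 32640 = -26540 cm⁻¹.

-26540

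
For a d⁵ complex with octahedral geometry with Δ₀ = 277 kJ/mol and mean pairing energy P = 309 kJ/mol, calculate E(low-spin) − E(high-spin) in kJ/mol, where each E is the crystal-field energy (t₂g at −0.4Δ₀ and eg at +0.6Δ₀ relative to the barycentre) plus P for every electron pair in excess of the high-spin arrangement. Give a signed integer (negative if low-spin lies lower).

64

High-spin d⁵ fills as t₂g³ eg² with CFSE 3(−0.4) + 2(+0.6) = 0.0Δ₀ = 0 kJ/mol.
Low-spin t₂g⁵ eg⁰ gives -2.0Δ₀ = -554 kJ/mol, but forming 2 extra pairs costs 2P = 618 kJ/mol, so E(LS) = -554 + 618 = 64 kJ/mol.
Thus E(LS) − E(HS) = 64 kJ/mol.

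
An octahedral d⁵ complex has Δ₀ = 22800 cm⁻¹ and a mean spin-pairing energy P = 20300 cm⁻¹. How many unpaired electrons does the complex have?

1

With Δ₀ > P the complex is low-spin.
That gives t₂g⁵ eg⁰.
Unpaired electrons: 1.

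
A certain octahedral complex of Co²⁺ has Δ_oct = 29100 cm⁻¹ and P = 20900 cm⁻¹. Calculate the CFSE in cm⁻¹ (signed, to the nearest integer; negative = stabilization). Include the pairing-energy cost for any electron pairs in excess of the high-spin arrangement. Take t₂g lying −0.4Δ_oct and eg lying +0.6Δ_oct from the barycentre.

-31480

Co²⁺: group 9, so d-count = 9 − 2 = 7.
Δ_oct > P, so pairing is preferred: the ground state is low-spin.
Configuration: t₂g⁶ eg¹.
Orbital CFSE = -1.8Δ_oct = -1.8 × 29100 = -52380 cm⁻¹.
Excess pairs vs high-spin: 3 − 2 = 1; pairing cost = +20900 cm⁻¹.
Net CFSE = -52380 + 20900 = -31480 cm⁻¹.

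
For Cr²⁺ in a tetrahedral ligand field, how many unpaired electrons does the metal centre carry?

Cr is in group 6, so Cr²⁺ is d⁴ (6 − 2 = 4).
With tetrahedral geometry the complex is necessarily high-spin.
Configuration: e^2 t2^2, giving 4 unpaired electrons.

4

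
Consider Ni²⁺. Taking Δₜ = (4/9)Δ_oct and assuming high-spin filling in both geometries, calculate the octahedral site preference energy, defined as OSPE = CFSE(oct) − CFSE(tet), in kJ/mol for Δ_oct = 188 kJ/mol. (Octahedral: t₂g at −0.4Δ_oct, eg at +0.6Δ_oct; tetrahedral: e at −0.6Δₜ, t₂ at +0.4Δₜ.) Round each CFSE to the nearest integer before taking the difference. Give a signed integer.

Ni²⁺: group 10, so d-count = 10 − 2 = 8.
Octahedral (high-spin): t₂g⁶ eg², CFSE = 6(−0.4) + 2(+0.6) = -1.2Δ_oct = -1.2 × 188 = -226 kJ/mol.
Tetrahedral: e⁴ t₂⁴, CFSE = 4(−0.6) + 4(+0.4) = -0.8Δₜ = -0.8 × (4/9) × 188 = -67 kJ/mol.
Subtracting, OSPE = -226 − (-67) = -159 kJ/mol.

-159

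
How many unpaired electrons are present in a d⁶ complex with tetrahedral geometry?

Tetrahedral splitting is small, so the complex is high-spin.
Configuration: e^3 t2^3, giving 4 unpaired electrons.

4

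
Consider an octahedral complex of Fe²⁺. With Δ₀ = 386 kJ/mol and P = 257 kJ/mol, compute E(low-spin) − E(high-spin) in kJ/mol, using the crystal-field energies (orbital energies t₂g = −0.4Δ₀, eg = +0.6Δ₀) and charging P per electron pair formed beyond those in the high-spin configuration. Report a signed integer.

-258

Fe is in group 8, so Fe²⁺ is d⁶ (8 − 2 = 6).
In the high-spin limit (t₂g⁴ eg²) the orbital term is -0.4Δ₀ = -154 kJ/mol, with no excess pairing.
For low-spin the configuration is t₂g⁶ eg⁰: orbital energy -2.4 × 386 = -926 kJ/mol, and 2 additional pairs relative to high-spin add 514 kJ/mol, giving -412 kJ/mol.
The difference is -412 − (-154) = -258 kJ/mol, so low-spin lies lower.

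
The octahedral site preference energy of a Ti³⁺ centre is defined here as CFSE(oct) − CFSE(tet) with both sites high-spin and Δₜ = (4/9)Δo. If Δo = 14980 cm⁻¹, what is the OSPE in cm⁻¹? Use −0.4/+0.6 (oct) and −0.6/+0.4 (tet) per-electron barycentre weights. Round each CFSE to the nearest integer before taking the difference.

-1997

Group 4 minus oxidation state +3 gives a d¹ configuration for Ti³⁺.
In an octahedral site d¹ (HS) is t2g^1 e_g^0, giving CFSE(oct) = -0.4Δo = -5992 cm⁻¹.
Tetrahedral: e^1 t2^0, CFSE = 1(−0.6) + 0(+0.4) = -0.6Δₜ = -0.6 × (4/9) × 14980 = -3995 cm⁻¹.
Subtracting, OSPE = -5992 − (-3995) = -1997 cm⁻¹.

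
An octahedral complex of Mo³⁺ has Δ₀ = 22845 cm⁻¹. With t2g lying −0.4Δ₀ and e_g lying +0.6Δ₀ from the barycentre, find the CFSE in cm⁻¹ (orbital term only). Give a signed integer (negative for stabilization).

-27414

Group 6 minus oxidation state +3 gives a d³ configuration for Mo³⁺.
Configuration: t2g^3 e_g^0.
The orbital stabilization is -1.2Δ₀ = -1.2 × 22845 = -27414 cm⁻¹.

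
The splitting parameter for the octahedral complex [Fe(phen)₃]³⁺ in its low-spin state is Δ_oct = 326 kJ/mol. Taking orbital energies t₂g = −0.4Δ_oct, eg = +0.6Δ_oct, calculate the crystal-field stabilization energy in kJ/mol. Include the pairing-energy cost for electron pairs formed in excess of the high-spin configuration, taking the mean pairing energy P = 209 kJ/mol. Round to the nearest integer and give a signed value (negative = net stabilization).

-234

phen is neutral, so the +3 overall charge sits on Fe: oxidation state +3.
Fe is in group 8, so Fe³⁺ is d⁵ (8 − 3 = 5).
The d⁵ electrons fill as t₂g⁵ eg⁰.
CFSE(orbital) = 5×(-0.4Δ_oct) + 0×(0.6Δ_oct) = -2.0Δ_oct; with Δ_oct = 326 kJ/mol that is -652 kJ/mol.
Pairing penalty: 2 pairs vs 0 in the high-spin reference → 2 extra × P = 418 kJ/mol.
Overall CFSE = -652 + 418 = -234 kJ/mol.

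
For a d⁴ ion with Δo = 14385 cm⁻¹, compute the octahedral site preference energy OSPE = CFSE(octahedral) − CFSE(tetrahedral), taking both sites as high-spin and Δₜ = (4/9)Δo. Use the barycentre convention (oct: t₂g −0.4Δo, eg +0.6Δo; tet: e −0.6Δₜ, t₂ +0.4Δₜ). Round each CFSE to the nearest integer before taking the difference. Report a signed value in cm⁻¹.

-6074

Octahedral (high-spin): t2g^3 e_g^1, CFSE = 3(−0.4) + 1(+0.6) = -0.6Δo = -0.6 × 14385 = -8631 cm⁻¹.
Tetrahedral: e^2 t2^2, CFSE = 2(−0.6) + 2(+0.4) = -0.4Δₜ = -0.4 × (4/9) × 14385 = -2557 cm⁻¹.
OSPE = CFSE(oct) − CFSE(tet) = -8631 − (-2557) = -6074 cm⁻¹.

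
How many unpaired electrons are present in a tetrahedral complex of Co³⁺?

Co³⁺: group 9, so d-count = 9 − 3 = 6.
Tetrahedral splitting is small, so the complex is high-spin.
Configuration: e³ t₂³, giving 4 unpaired electrons.

4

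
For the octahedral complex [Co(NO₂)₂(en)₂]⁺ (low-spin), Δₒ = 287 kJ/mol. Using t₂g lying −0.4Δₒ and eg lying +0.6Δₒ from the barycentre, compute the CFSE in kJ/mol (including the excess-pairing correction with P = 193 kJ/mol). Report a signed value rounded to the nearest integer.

Ligand charges: 2×(-1) from NO₂⁻ and 2×(+0) from en sum to -2; with overall charge +1, Co is +3.
Group 9 minus oxidation state +3 gives a d⁶ configuration for Co³⁺.
The d⁶ electrons fill as t₂g⁶ eg⁰.
CFSE(orbital) = 6×(-0.4Δₒ) + 0×(0.6Δₒ) = -2.4Δₒ; with Δₒ = 287 kJ/mol that is -689 kJ/mol.
High-spin d⁶ would be t₂g⁴ eg² with 1 pair; low-spin has 3, so 2 excess pairs cost +2P = +386 kJ/mol.
Overall CFSE = -689 + 386 = -303 kJ/mol.

-303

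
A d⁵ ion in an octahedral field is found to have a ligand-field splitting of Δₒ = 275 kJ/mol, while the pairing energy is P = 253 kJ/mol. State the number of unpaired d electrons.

1

With Δₒ > P the complex is low-spin.
Configuration: t₂g⁵ eg⁰.
Unpaired electrons: 1.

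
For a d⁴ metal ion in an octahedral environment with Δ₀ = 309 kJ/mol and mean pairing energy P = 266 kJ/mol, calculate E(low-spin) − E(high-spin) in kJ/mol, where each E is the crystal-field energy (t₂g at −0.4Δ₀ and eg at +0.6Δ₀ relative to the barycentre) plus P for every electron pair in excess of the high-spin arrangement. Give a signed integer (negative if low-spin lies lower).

-43

In the high-spin limit (t₂g³ eg¹) the orbital term is -0.6Δ₀ = -185 kJ/mol, with no excess pairing.
Low-spin: t₂g⁴ eg⁰, orbital CFSE = -1.6Δ₀ = -494 kJ/mol; plus 1 excess pair × P = +266 kJ/mol; total -228 kJ/mol.
Thus E(LS) − E(HS) = -43 kJ/mol.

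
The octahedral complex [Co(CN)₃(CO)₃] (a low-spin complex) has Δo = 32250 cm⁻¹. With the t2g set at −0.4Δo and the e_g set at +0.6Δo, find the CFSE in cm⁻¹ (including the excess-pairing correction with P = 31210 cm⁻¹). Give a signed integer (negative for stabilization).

Ligand charges: 3×(-1) from CN⁻ and 3×(+0) from CO sum to -3; with overall charge +0, Co is +3.
Co³⁺: group 9, so d-count = 9 − 3 = 6.
Electron filling gives t2g^6 e_g^0.
Orbital CFSE = 6(-0.4) + 0(0.6) = -2.4Δo = -2.4 × 32250 = -77400 cm⁻¹.
High-spin d⁶ would be t2g^4 e_g^2 with 1 pair; low-spin has 3, so 2 excess pairs cost +2P = +62420 cm⁻¹.
Combining: -77400 + 62420 = -14980 cm⁻¹.

-14980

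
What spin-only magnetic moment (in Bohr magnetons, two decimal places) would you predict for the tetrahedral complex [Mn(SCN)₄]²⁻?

Each SCN⁻ contributes -1; 4 × (-1) = -4. With overall charge -2, Mn is in the +2 oxidation state.
Mn is in group 7, so Mn²⁺ is d⁵ (7 − 2 = 5).
With tetrahedral geometry the complex is necessarily high-spin.
Configuration: e^2 t2^3 → 5 unpaired electrons.
μ(spin-only) = √[5(5+2)] = √35 ≈ 5.92 Bohr magnetons.

5.92 Bohr magnetons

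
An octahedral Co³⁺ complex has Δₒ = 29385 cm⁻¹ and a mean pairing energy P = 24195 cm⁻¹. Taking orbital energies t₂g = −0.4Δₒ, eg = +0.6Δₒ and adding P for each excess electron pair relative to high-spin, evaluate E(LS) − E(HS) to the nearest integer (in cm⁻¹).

-10380

Co sits in group 9; removing 3 electrons leaves Co³⁺ with 9 − 3 = 6 d electrons.
High-spin d⁶ fills as t₂g⁴ eg² with CFSE 4(−0.4) + 2(+0.6) = -0.4Δₒ = -11754 cm⁻¹.
Low-spin: t₂g⁶ eg⁰, orbital CFSE = -2.4Δₒ = -70524 cm⁻¹; plus 2 excess pairs × P = +48390 cm⁻¹; total -22134 cm⁻¹.
E(LS) − E(HS) = -22134 − (-11754) = -10380 cm⁻¹.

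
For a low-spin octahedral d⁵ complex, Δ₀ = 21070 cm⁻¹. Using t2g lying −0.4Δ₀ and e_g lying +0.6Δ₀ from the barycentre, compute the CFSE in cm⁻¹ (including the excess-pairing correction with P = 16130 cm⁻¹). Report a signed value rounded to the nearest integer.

-9880

The d⁵ electrons fill as t2g^5 e_g^0.
The orbital stabilization is -2.0Δ₀ = -2.0 × 21070 = -42140 cm⁻¹.
Pairing penalty: 2 pairs vs 0 in the high-spin reference → 2 extra × P = 32260 cm⁻¹.
Overall CFSE = -42140 + 32260 = -9880 cm⁻¹.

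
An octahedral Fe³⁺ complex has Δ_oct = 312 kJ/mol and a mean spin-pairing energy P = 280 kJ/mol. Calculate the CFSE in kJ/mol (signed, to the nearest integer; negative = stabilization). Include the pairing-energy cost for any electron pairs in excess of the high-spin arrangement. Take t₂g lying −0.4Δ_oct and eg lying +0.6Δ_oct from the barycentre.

Fe³⁺: group 8, so d-count = 8 − 3 = 5.
Since Δ_oct = 312 kJ/mol > P = 280 kJ/mol, the complex adopts the low-spin configuration.
Filling d⁵ accordingly: t₂g⁵ eg⁰.
Orbital CFSE = -2.0Δ_oct = -2.0 × 312 = -624 kJ/mol.
Excess pairs vs high-spin: 2 − 0 = 2; pairing cost = +560 kJ/mol.
Net CFSE = -624 + 560 = -64 kJ/mol.

-64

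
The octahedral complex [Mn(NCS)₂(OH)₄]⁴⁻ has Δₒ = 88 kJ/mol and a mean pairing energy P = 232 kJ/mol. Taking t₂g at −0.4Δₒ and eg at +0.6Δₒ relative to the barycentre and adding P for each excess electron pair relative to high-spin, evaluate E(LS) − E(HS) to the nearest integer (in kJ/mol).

Ligand charges: 2×(-1) from NCS⁻ and 4×(-1) from OH⁻ sum to -6; with overall charge -4, Mn is +2.
Mn is in group 7, so Mn²⁺ is d⁵ (7 − 2 = 5).
In the high-spin limit (t₂g³ eg²) the orbital term is 0.0Δₒ = 0 kJ/mol, with no excess pairing.
For low-spin the configuration is t₂g⁵ eg⁰: orbital energy -2.0 × 88 = -176 kJ/mol, and 2 additional pairs relative to high-spin add 464 kJ/mol, giving 288 kJ/mol.
The difference is 288 − (0) = 288 kJ/mol, so high-spin lies lower.

288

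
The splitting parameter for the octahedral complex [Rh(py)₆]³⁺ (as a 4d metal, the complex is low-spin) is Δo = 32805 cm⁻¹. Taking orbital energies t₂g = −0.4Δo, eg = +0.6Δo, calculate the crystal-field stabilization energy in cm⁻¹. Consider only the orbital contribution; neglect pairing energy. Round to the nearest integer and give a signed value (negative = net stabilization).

-78732

py is neutral, so the +3 overall charge sits on Rh: oxidation state +3.
Rh sits in group 9; removing 3 electrons leaves Rh³⁺ with 9 − 3 = 6 d electrons.
Configuration: t₂g⁶ eg⁰.
CFSE(orbital) = 6×(-0.4Δo) + 0×(0.6Δo) = -2.4Δo; with Δo = 32805 cm⁻¹ that is -78732 cm⁻¹.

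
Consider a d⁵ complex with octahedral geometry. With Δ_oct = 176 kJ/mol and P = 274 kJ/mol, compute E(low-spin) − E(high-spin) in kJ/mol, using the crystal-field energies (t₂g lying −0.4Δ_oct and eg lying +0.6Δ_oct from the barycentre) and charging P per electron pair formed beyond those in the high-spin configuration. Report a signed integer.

196

In the high-spin limit (t₂g³ eg²) the orbital term is 0.0Δ_oct = 0 kJ/mol, with no excess pairing.
Low-spin: t₂g⁵ eg⁰, orbital CFSE = -2.0Δ_oct = -352 kJ/mol; plus 2 excess pairs × P = +548 kJ/mol; total 196 kJ/mol.
E(LS) − E(HS) = 196 − (0) = 196 kJ/mol.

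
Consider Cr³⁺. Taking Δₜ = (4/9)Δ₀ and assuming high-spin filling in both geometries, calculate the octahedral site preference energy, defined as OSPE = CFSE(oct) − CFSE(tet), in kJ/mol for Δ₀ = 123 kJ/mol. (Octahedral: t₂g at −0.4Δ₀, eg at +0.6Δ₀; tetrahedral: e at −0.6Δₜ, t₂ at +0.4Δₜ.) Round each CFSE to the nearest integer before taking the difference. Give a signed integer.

Cr³⁺: group 6, so d-count = 6 − 3 = 3.
In an octahedral site d³ (HS) is t2g^3 e_g^0, giving CFSE(oct) = -1.2Δ₀ = -148 kJ/mol.
In a tetrahedral site the filling is e^2 t2^1: CFSE(tet) = -0.8Δₜ = -0.8 × (4/9)(123) = -44 kJ/mol.
Subtracting, OSPE = -148 − (-44) = -104 kJ/mol.

-104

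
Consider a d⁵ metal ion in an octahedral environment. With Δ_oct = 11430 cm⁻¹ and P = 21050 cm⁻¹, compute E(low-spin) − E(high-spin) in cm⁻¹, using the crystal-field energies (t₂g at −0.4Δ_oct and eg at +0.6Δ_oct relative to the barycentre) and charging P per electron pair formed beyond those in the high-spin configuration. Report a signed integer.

High-spin d⁵ fills as t₂g³ eg² with CFSE 3(−0.4) + 2(+0.6) = 0.0Δ_oct = 0 cm⁻¹.
Low-spin t₂g⁵ eg⁰ gives -2.0Δ_oct = -22860 cm⁻¹, but forming 2 extra pairs costs 2P = 42100 cm⁻¹, so E(LS) = -22860 + 42100 = 19240 cm⁻¹.
The difference is 19240 − (0) = 19240 cm⁻¹, so high-spin lies lower.

19240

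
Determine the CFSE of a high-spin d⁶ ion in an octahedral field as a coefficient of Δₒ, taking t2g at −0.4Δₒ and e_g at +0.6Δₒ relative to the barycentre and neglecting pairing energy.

Configuration: t2g^4 e_g^2.
CFSE = 4(-0.4Δₒ) + 2(0.6Δₒ) = -1.6Δₒ + 1.2Δₒ = -0.4Δₒ.

-0.4 Δₒ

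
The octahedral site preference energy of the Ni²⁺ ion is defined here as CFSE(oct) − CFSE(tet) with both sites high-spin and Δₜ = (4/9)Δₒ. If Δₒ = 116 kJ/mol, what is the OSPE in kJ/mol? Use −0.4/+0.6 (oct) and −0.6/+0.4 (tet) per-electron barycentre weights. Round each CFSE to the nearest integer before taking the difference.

Group 10 minus oxidation state +2 gives a d⁸ configuration for Ni²⁺.
Octahedral high-spin t₂g⁶ eg²: CFSE = -1.2 × 116 = -139 kJ/mol.
In a tetrahedral site the filling is e⁴ t₂⁴: CFSE(tet) = -0.8Δₜ = -0.8 × (4/9)(116) = -41 kJ/mol.
OSPE = CFSE(oct) − CFSE(tet) = -139 − (-41) = -98 kJ/mol.

-98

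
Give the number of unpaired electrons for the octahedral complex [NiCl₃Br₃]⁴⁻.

Ligand charges: 3×(-1) from Cl⁻ and 3×(-1) from Br⁻ sum to -6; with overall charge -4, Ni is +2.
Group 10 minus oxidation state +2 gives a d⁸ configuration for Ni²⁺.
Configuration: t₂g⁶ eg², giving 2 unpaired electrons.

2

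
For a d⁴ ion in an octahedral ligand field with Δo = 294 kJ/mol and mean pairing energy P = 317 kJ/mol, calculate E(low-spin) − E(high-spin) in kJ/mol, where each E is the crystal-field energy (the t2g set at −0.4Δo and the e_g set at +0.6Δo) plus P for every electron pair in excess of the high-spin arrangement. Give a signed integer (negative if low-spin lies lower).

23

High-spin: t2g^3 e_g^1, CFSE = -0.6Δo = -176 kJ/mol.
Low-spin: t2g^4 e_g^0, orbital CFSE = -1.6Δo = -470 kJ/mol; plus 1 excess pair × P = +317 kJ/mol; total -153 kJ/mol.
E(LS) − E(HS) = -153 − (-176) = 23 kJ/mol.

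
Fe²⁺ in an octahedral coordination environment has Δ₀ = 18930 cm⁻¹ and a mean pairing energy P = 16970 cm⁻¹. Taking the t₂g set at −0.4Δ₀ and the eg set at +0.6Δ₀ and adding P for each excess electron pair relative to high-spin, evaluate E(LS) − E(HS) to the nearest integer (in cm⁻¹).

-3920

Fe²⁺: group 8, so d-count = 8 − 2 = 6.
In the high-spin limit (t₂g⁴ eg²) the orbital term is -0.4Δ₀ = -7572 cm⁻¹, with no excess pairing.
For low-spin the configuration is t₂g⁶ eg⁰: orbital energy -2.4 × 18930 = -45432 cm⁻¹, and 2 additional pairs relative to high-spin add 33940 cm⁻¹, giving -11492 cm⁻¹.
E(LS) − E(HS) = -11492 − (-7572) = -3920 cm⁻¹.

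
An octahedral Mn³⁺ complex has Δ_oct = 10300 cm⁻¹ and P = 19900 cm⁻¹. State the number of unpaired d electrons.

Mn is in group 7, so Mn³⁺ is d⁴ (7 − 3 = 4).
With Δ_oct < P the complex is high-spin.
That gives t2g^3 e_g^1.
Unpaired electrons: 4.

4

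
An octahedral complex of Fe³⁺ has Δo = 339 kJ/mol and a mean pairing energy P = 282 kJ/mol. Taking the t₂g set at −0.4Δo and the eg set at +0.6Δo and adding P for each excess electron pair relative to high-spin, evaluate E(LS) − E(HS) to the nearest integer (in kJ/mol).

Fe³⁺: group 8, so d-count = 8 − 3 = 5.
High-spin d⁵ fills as t₂g³ eg² with CFSE 3(−0.4) + 2(+0.6) = 0.0Δo = 0 kJ/mol.
Low-spin: t₂g⁵ eg⁰, orbital CFSE = -2.0Δo = -678 kJ/mol; plus 2 excess pairs × P = +564 kJ/mol; total -114 kJ/mol.
E(LS) − E(HS) = -114 − (0) = -114 kJ/mol.

-114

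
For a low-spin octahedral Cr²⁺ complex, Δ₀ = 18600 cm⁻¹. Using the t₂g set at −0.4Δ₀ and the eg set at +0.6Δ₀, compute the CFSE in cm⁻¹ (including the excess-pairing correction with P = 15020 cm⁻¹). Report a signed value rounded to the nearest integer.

Cr sits in group 6; removing 2 electrons leaves Cr²⁺ with 6 − 2 = 4 d electrons.
The d⁴ electrons fill as t₂g⁴ eg⁰.
Orbital CFSE = 4(-0.4) + 0(0.6) = -1.6Δ₀ = -1.6 × 18600 = -29760 cm⁻¹.
High-spin d⁴ would be t₂g³ eg¹ with 0 pairs; low-spin has 1, so 1 excess pair costs +1P = +15020 cm⁻¹.
Net CFSE = -29760 + 15020 = -14740 cm⁻¹.

-14740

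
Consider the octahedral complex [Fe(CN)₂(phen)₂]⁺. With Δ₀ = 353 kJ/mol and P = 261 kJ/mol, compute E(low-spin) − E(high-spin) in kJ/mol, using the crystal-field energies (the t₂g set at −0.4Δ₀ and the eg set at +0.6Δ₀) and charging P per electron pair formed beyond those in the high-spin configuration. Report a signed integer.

Ligand charges: 2×(-1) from CN⁻ and 2×(+0) from phen sum to -2; with overall charge +1, Fe is +3.
Fe is in group 8, so Fe³⁺ is d⁵ (8 − 3 = 5).
High-spin d⁵ fills as t₂g³ eg² with CFSE 3(−0.4) + 2(+0.6) = 0.0Δ₀ = 0 kJ/mol.
For low-spin the configuration is t₂g⁵ eg⁰: orbital energy -2.0 × 353 = -706 kJ/mol, and 2 additional pairs relative to high-spin add 522 kJ/mol, giving -184 kJ/mol.
E(LS) − E(HS) = -184 − (0) = -184 kJ/mol.

-184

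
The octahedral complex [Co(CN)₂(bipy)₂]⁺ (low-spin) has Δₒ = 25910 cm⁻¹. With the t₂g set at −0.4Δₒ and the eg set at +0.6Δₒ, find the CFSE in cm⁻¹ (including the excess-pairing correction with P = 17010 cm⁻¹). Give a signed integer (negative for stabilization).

-28164

Ligand charges: 2×(-1) from CN⁻ and 2×(+0) from bipy sum to -2; with overall charge +1, Co is +3.
Co is in group 9, so Co³⁺ is d⁶ (9 − 3 = 6).
Electron filling gives t₂g⁶ eg⁰.
Orbital CFSE = 6(-0.4) + 0(0.6) = -2.4Δₒ = -2.4 × 25910 = -62184 cm⁻¹.
Relative to high-spin t₂g⁴ eg² (1 paired), the low-spin configuration has 2 additional pairs, contributing +2 × 17010 = +34020 cm⁻¹.
Combining: -62184 + 34020 = -28164 cm⁻¹.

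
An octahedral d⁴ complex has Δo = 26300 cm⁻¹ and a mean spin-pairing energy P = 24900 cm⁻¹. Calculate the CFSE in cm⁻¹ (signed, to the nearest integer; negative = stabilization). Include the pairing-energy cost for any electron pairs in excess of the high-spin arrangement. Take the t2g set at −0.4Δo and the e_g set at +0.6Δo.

With Δo > P the complex is low-spin.
Filling d⁴ accordingly: t2g^4 e_g^0.
Orbital CFSE = -1.6Δo = -1.6 × 26300 = -42080 cm⁻¹.
Excess pairs vs high-spin: 1 − 0 = 1; pairing cost = +24900 cm⁻¹.
Net CFSE = -42080 + 24900 = -17180 cm⁻¹.

-17180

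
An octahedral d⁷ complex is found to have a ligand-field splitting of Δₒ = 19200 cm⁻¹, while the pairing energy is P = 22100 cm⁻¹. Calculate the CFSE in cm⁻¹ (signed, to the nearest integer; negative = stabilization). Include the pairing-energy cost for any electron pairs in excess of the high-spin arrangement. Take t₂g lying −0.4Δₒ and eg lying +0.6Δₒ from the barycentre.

-15360

Here Δₒ < P (19200 < 22100), so the high-spin state is favoured.
That gives t₂g⁵ eg².
Orbital CFSE = -0.8Δₒ = -0.8 × 19200 = -15360 cm⁻¹.
High-spin has no excess pairs, so no pairing correction applies.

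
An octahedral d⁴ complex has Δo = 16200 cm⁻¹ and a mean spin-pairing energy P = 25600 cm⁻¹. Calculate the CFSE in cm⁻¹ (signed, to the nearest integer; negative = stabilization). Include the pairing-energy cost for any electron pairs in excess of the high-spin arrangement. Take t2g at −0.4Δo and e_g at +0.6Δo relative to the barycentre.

-9720

Δo < P, so pairing is avoided: the ground state is high-spin.
That gives t2g^3 e_g^1.
Orbital CFSE = -0.6Δo = -0.6 × 16200 = -9720 cm⁻¹.
High-spin has no excess pairs, so no pairing correction applies.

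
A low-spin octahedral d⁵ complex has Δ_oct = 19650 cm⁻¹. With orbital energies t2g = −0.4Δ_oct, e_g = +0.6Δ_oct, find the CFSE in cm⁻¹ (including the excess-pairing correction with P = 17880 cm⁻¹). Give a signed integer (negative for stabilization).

-3540

Electron filling gives t2g^5 e_g^0.
CFSE(orbital) = 5×(-0.4Δ_oct) + 0×(0.6Δ_oct) = -2.0Δ_oct; with Δ_oct = 19650 cm⁻¹ that is -39300 cm⁻¹.
High-spin d⁵ would be t2g^3 e_g^2 with 0 pairs; low-spin has 2, so 2 excess pairs cost +2P = +35760 cm⁻¹.
Net CFSE = -39300 + 35760 = -3540 cm⁻¹.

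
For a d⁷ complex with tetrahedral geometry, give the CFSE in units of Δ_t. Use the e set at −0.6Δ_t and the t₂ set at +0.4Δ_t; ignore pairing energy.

Tetrahedral fields are weak (Δₜ ≈ 4/9 Δₒ), so electrons fill high-spin.
Configuration: e⁴ t₂³.
CFSE = 4(-0.6Δ_t) + 3(0.4Δ_t) = -2.4Δ_t + 1.2Δ_t = -1.2Δ_t.

-1.2 Δ_t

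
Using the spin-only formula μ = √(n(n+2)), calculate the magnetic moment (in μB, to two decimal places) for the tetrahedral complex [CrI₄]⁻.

Each I⁻ contributes -1; 4 × (-1) = -4. With overall charge -1, Cr is in the +3 oxidation state.
Cr³⁺: group 6, so d-count = 6 − 3 = 3.
Tetrahedral fields are weak (Δₜ ≈ 4/9 Δₒ), so electrons fill high-spin.
Configuration: e^2 t2^1 → 3 unpaired electrons.
μ(spin-only) = √[3(3+2)] = √15 ≈ 3.87 μB.

3.87 μB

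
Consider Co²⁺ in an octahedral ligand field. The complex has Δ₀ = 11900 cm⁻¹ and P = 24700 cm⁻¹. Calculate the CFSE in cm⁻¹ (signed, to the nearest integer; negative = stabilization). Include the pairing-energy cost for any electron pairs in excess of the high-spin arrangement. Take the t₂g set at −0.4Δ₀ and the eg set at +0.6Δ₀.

-9520

Co sits in group 9; removing 2 electrons leaves Co²⁺ with 9 − 2 = 7 d electrons.
Here Δ₀ < P (11900 < 24700), so the high-spin state is favoured.
That gives t₂g⁵ eg².
Orbital CFSE = -0.8Δ₀ = -0.8 × 11900 = -9520 cm⁻¹.
High-spin has no excess pairs, so no pairing correction applies.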